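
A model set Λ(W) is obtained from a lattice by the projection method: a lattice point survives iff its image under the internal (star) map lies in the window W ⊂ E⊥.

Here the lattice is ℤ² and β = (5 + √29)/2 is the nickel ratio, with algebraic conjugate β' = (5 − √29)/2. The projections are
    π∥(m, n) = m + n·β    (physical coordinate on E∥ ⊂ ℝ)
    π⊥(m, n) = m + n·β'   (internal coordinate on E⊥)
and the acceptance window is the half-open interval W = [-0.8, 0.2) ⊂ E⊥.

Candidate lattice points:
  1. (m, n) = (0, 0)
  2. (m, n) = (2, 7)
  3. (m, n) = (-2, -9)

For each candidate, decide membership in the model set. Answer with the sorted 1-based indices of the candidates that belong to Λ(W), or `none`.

Numerically β ≈ 5.1926 and β' = −1/β ≈ -0.1926.
candidate 1: (m,n)=(0,0) → π∥ = 0+0·β ≈ 0.0000, π⊥ = 0+0·β' ≈ 0.0000 ∈ [-0.8, 0.2) ⇒ IN Λ
candidate 2: (m,n)=(2,7) → π∥ = 2+7·β ≈ 38.3481, π⊥ = 2+7·β' ≈ 0.6519 ∉ [-0.8, 0.2) ⇒ out
candidate 3: (m,n)=(-2,-9) → π∥ = -2-9·β ≈ -48.7332, π⊥ = -2-9·β' ≈ -0.2668 ∈ [-0.8, 0.2) ⇒ IN Λ

1, 3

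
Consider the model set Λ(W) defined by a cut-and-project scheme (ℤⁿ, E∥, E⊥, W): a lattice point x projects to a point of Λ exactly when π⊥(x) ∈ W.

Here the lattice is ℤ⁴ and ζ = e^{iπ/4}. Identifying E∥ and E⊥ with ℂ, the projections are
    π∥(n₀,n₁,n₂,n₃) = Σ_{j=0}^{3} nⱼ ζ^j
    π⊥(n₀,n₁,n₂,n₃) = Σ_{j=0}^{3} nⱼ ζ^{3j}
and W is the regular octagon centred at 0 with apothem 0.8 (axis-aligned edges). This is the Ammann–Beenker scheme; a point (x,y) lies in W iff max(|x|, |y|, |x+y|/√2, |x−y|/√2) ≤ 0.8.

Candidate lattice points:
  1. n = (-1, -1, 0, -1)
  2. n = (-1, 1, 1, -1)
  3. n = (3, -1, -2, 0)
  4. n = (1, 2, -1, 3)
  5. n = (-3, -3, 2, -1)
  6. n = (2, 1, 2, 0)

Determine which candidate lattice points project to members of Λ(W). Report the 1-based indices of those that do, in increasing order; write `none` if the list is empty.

none

With ζ = e^{iπ/4} the internal vectors are ζ^0,ζ^3,ζ^6,ζ^9.
candidate 1: n = (-1, -1, 0, -1) → π⊥ ≈ (-1.00000, -1.41421); max(|x|,|y|,|x±y|/√2) = 1.70711 > 0.8 ⇒ ∉ W
candidate 2: n = (-1, 1, 1, -1) → π⊥ ≈ (-2.41421, -1.00000); max(|x|,|y|,|x±y|/√2) = 2.41421 > 0.8 ⇒ ∉ W
candidate 3: n = (3, -1, -2, 0) → π⊥ ≈ (+3.70711, +1.29289); max(|x|,|y|,|x±y|/√2) = 3.70711 > 0.8 ⇒ ∉ W
candidate 4: n = (1, 2, -1, 3) → π⊥ ≈ (+1.70711, +4.53553); max(|x|,|y|,|x±y|/√2) = 4.53553 > 0.8 ⇒ ∉ W
candidate 5: n = (-3, -3, 2, -1) → π⊥ ≈ (-1.58579, -4.82843); max(|x|,|y|,|x±y|/√2) = 4.82843 > 0.8 ⇒ ∉ W
candidate 6: n = (2, 1, 2, 0) → π⊥ ≈ (+1.29289, -1.29289); max(|x|,|y|,|x±y|/√2) = 1.82843 > 0.8 ⇒ ∉ W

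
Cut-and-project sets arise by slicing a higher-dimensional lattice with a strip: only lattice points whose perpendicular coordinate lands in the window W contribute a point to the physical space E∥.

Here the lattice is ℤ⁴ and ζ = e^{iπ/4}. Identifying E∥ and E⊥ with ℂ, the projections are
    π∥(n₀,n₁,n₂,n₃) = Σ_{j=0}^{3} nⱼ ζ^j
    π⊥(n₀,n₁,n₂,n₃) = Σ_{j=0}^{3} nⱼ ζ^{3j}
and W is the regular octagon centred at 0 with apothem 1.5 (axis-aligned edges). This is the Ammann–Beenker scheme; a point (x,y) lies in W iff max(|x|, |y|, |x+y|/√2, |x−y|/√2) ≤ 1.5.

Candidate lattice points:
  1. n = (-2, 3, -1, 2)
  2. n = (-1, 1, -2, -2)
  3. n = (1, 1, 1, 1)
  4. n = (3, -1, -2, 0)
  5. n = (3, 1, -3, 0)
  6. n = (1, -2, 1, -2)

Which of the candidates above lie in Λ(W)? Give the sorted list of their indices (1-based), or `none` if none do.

3

π⊥(n) = n₀ + n₁ζ³ + n₂ζ⁶ + n₃ζ⁹ where ζ = e^{iπ/4}.
#1 (-2, 3, -1, 2): internal (-2.707107, 4.535534); octagon support 5.121320 vs apothem 1.5 → ∉ W
#2 (-1, 1, -2, -2): internal (-3.121320, 1.292893); octagon support 3.121320 vs apothem 1.5 → ∉ W
#3 (1, 1, 1, 1): internal (1.000000, 0.414214); octagon support 1.000000 vs apothem 1.5 → ∈ W
#4 (3, -1, -2, 0): internal (3.707107, 1.292893); octagon support 3.707107 vs apothem 1.5 → ∉ W
#5 (3, 1, -3, 0): internal (2.292893, 3.707107); octagon support 4.242641 vs apothem 1.5 → ∉ W
#6 (1, -2, 1, -2): internal (1.000000, -3.828427); octagon support 3.828427 vs apothem 1.5 → ∉ W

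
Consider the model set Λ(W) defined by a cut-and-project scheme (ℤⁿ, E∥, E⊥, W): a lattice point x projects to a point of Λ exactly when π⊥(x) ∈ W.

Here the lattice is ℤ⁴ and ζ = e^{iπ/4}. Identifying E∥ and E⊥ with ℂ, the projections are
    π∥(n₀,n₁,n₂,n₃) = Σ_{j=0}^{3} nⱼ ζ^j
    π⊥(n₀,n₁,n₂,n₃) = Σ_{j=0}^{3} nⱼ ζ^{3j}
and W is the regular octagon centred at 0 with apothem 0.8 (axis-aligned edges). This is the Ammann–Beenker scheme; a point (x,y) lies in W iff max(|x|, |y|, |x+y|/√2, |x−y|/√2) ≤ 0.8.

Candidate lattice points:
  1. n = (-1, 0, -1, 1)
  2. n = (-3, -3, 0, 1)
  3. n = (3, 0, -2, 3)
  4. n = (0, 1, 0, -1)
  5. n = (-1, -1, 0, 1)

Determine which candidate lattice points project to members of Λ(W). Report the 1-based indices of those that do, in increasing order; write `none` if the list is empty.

5

Internal map: ζ^{3j} for j=0..3 gives (1,0), (−√2/2,√2/2), (0,−1), (√2/2,√2/2).
#1 (-1, 0, -1, 1): internal (-0.292893, 1.707107); octagon support 1.707107 vs apothem 0.8 → ∉ W
#2 (-3, -3, 0, 1): internal (-0.171573, -1.414214); octagon support 1.414214 vs apothem 0.8 → ∉ W
#3 (3, 0, -2, 3): internal (5.121320, 4.121320); octagon support 6.535534 vs apothem 0.8 → ∉ W
#4 (0, 1, 0, -1): internal (-1.414214, 0.000000); octagon support 1.414214 vs apothem 0.8 → ∉ W
#5 (-1, -1, 0, 1): internal (0.414214, 0.000000); octagon support 0.414214 vs apothem 0.8 → ∈ W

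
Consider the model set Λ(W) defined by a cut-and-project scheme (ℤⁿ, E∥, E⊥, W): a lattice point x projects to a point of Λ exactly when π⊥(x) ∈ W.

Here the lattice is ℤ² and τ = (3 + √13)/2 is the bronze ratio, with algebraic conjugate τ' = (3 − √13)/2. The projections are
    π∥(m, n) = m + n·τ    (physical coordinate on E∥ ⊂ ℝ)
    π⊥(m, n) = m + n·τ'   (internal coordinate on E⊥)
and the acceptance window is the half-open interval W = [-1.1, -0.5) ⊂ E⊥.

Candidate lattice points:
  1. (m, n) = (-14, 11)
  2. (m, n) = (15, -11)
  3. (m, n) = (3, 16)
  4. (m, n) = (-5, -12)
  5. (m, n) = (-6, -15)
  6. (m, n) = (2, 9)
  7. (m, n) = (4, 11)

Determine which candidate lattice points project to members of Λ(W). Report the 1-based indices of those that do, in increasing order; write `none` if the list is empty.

6

Numerically τ ≈ 3.302776 and τ' = −1/τ ≈ -0.302776.
[1] lift (-14,11): star map gives -17.330532; window check -1.1 ≤ -17.330532 < -0.5 is false → out
[2] lift (15,-11): star map gives 18.330532; window check -1.1 ≤ 18.330532 < -0.5 is false → out
[3] lift (3,16): star map gives -1.844410; window check -1.1 ≤ -1.844410 < -0.5 is false → out
[4] lift (-5,-12): star map gives -1.366692; window check -1.1 ≤ -1.366692 < -0.5 is false → out
[5] lift (-6,-15): star map gives -1.458365; window check -1.1 ≤ -1.458365 < -0.5 is false → out
[6] lift (2,9): star map gives -0.724981; window check -1.1 ≤ -0.724981 < -0.5 is true → IN Λ
[7] lift (4,11): star map gives 0.669468; window check -1.1 ≤ 0.669468 < -0.5 is false → out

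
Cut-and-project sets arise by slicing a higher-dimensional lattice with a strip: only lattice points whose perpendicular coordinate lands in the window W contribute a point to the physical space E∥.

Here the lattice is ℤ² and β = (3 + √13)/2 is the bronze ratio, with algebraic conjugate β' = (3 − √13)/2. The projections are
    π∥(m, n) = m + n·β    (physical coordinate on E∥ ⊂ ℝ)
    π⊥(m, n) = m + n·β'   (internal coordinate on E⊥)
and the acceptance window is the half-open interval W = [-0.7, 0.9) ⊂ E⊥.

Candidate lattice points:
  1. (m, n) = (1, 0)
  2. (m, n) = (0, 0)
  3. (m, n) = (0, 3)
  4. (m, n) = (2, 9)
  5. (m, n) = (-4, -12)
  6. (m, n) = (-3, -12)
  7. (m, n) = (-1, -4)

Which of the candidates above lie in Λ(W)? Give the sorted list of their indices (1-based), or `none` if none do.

Numerically β ≈ 3.302776 and β' = −1/β ≈ -0.302776.
candidate 1: (m,n)=(1,0) → π∥ = 1+0·β ≈ 1.000000, π⊥ = 1+0·β' ≈ 1.000000 ∉ [-0.7, 0.9) ⇒ out
candidate 2: (m,n)=(0,0) → π∥ = 0+0·β ≈ 0.000000, π⊥ = 0+0·β' ≈ 0.000000 ∈ [-0.7, 0.9) ⇒ IN Λ
candidate 3: (m,n)=(0,3) → π∥ = 0+3·β ≈ 9.908327, π⊥ = 0+3·β' ≈ -0.908327 ∉ [-0.7, 0.9) ⇒ out
candidate 4: (m,n)=(2,9) → π∥ = 2+9·β ≈ 31.724981, π⊥ = 2+9·β' ≈ -0.724981 ∉ [-0.7, 0.9) ⇒ out
candidate 5: (m,n)=(-4,-12) → π∥ = -4-12·β ≈ -43.633308, π⊥ = -4-12·β' ≈ -0.366692 ∈ [-0.7, 0.9) ⇒ IN Λ
candidate 6: (m,n)=(-3,-12) → π∥ = -3-12·β ≈ -42.633308, π⊥ = -3-12·β' ≈ 0.633308 ∈ [-0.7, 0.9) ⇒ IN Λ
candidate 7: (m,n)=(-1,-4) → π∥ = -1-4·β ≈ -14.211103, π⊥ = -1-4·β' ≈ 0.211103 ∈ [-0.7, 0.9) ⇒ IN Λ

2, 5, 6, 7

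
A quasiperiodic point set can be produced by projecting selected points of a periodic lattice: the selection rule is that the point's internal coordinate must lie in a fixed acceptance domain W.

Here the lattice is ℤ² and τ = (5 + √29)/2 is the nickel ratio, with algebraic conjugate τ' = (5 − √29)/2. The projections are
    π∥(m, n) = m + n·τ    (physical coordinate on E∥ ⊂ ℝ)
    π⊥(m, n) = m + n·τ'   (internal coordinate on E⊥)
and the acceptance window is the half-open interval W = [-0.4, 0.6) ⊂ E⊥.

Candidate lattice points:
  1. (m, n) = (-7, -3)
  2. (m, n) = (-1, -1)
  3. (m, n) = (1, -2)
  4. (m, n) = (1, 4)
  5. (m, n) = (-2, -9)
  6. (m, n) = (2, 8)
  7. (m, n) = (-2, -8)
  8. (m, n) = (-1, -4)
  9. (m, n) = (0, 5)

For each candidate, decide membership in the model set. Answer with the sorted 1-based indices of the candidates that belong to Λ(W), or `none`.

4, 5, 6, 8

τ' = (5−√29)/2 ≈ -0.1926.
#1 (-7,-3): internal coord -7 + (-3)·τ' = -6.4223; -6.4223 ∉ [-0.4, 0.6) → out
#2 (-1,-1): internal coord -1 + (-1)·τ' = -0.8074; -0.8074 ∉ [-0.4, 0.6) → out
#3 (1,-2): internal coord 1 + (-2)·τ' = +1.3852; +1.3852 ∉ [-0.4, 0.6) → out
#4 (1,4): internal coord 1 + (4)·τ' = +0.2297; +0.2297 ∈ [-0.4, 0.6) → IN Λ
#5 (-2,-9): internal coord -2 + (-9)·τ' = -0.2668; -0.2668 ∈ [-0.4, 0.6) → IN Λ
#6 (2,8): internal coord 2 + (8)·τ' = +0.4593; +0.4593 ∈ [-0.4, 0.6) → IN Λ
#7 (-2,-8): internal coord -2 + (-8)·τ' = -0.4593; -0.4593 ∉ [-0.4, 0.6) → out
#8 (-1,-4): internal coord -1 + (-4)·τ' = -0.2297; -0.2297 ∈ [-0.4, 0.6) → IN Λ
#9 (0,5): internal coord 0 + (5)·τ' = -0.9629; -0.9629 ∉ [-0.4, 0.6) → out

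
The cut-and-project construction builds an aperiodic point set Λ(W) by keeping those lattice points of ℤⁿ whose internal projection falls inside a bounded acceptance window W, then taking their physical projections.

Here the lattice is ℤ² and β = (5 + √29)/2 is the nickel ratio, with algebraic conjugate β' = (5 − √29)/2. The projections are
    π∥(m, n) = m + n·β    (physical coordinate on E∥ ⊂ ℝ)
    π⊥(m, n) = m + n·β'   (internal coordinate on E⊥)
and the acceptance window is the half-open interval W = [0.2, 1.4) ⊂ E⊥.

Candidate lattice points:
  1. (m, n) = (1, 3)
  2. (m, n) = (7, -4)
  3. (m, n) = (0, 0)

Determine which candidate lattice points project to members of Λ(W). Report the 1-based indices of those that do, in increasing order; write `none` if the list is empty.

1

Numerically β ≈ 5.1926 and β' = −1/β ≈ -0.1926.
#1 (1,3): internal coord 1 + (3)·β' = +0.4223; +0.4223 ∈ [0.2, 1.4) → IN Λ
#2 (7,-4): internal coord 7 + (-4)·β' = +7.7703; +7.7703 ∉ [0.2, 1.4) → out
#3 (0,0): internal coord 0 + (0)·β' = +0.0000; +0.0000 ∉ [0.2, 1.4) → out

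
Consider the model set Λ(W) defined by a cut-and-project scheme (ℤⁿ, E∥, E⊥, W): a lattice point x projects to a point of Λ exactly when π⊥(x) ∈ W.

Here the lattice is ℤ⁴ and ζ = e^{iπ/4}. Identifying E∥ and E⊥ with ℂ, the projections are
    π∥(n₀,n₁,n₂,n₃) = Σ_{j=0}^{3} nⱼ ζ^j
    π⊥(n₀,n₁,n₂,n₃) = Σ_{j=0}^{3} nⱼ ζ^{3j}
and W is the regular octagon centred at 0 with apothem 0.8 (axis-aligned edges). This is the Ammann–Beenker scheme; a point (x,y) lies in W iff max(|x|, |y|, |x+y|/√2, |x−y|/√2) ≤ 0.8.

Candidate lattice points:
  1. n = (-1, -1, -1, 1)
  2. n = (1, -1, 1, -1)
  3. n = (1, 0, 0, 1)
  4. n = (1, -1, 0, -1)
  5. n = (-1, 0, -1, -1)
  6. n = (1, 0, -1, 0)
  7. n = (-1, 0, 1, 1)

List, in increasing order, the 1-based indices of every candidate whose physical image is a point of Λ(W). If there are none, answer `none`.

7

π⊥(n) = n₀ + n₁ζ³ + n₂ζ⁶ + n₃ζ⁹ where ζ = e^{iπ/4}.
candidate 1: n = (-1, -1, -1, 1) → π⊥ ≈ (+0.41421, +1.00000); max(|x|,|y|,|x±y|/√2) = 1.00000 > 0.8 ⇒ ∉ W
candidate 2: n = (1, -1, 1, -1) → π⊥ ≈ (+1.00000, -2.41421); max(|x|,|y|,|x±y|/√2) = 2.41421 > 0.8 ⇒ ∉ W
candidate 3: n = (1, 0, 0, 1) → π⊥ ≈ (+1.70711, +0.70711); max(|x|,|y|,|x±y|/√2) = 1.70711 > 0.8 ⇒ ∉ W
candidate 4: n = (1, -1, 0, -1) → π⊥ ≈ (+1.00000, -1.41421); max(|x|,|y|,|x±y|/√2) = 1.70711 > 0.8 ⇒ ∉ W
candidate 5: n = (-1, 0, -1, -1) → π⊥ ≈ (-1.70711, +0.29289); max(|x|,|y|,|x±y|/√2) = 1.70711 > 0.8 ⇒ ∉ W
candidate 6: n = (1, 0, -1, 0) → π⊥ ≈ (+1.00000, +1.00000); max(|x|,|y|,|x±y|/√2) = 1.41421 > 0.8 ⇒ ∉ W
candidate 7: n = (-1, 0, 1, 1) → π⊥ ≈ (-0.29289, -0.29289); max(|x|,|y|,|x±y|/√2) = 0.41421 ≤ 0.8 ⇒ ∈ W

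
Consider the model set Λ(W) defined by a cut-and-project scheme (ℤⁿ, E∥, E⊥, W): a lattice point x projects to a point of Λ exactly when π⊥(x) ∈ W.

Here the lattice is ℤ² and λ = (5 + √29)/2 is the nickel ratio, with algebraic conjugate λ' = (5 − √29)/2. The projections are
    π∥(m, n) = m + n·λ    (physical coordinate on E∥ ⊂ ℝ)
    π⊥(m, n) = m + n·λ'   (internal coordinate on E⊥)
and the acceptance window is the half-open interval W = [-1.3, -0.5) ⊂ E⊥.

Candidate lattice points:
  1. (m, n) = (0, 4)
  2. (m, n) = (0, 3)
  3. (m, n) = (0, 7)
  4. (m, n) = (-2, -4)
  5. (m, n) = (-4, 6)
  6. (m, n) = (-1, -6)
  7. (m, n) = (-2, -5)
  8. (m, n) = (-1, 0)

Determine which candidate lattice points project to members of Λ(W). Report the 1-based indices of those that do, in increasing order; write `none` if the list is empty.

1, 2, 4, 7, 8

Compute λ' = (5−√29)/2 = -0.1926, so π⊥(m,n) = m -0.1926·n.
candidate 1: (m,n)=(0,4) → π∥ = 0+4·λ ≈ 20.7703, π⊥ = 0+4·λ' ≈ -0.7703 ∈ [-1.3, -0.5) ⇒ IN Λ
candidate 2: (m,n)=(0,3) → π∥ = 0+3·λ ≈ 15.5777, π⊥ = 0+3·λ' ≈ -0.5777 ∈ [-1.3, -0.5) ⇒ IN Λ
candidate 3: (m,n)=(0,7) → π∥ = 0+7·λ ≈ 36.3481, π⊥ = 0+7·λ' ≈ -1.3481 ∉ [-1.3, -0.5) ⇒ out
candidate 4: (m,n)=(-2,-4) → π∥ = -2-4·λ ≈ -22.7703, π⊥ = -2-4·λ' ≈ -1.2297 ∈ [-1.3, -0.5) ⇒ IN Λ
candidate 5: (m,n)=(-4,6) → π∥ = -4+6·λ ≈ 27.1555, π⊥ = -4+6·λ' ≈ -5.1555 ∉ [-1.3, -0.5) ⇒ out
candidate 6: (m,n)=(-1,-6) → π∥ = -1-6·λ ≈ -32.1555, π⊥ = -1-6·λ' ≈ 0.1555 ∉ [-1.3, -0.5) ⇒ out
candidate 7: (m,n)=(-2,-5) → π∥ = -2-5·λ ≈ -27.9629, π⊥ = -2-5·λ' ≈ -1.0371 ∈ [-1.3, -0.5) ⇒ IN Λ
candidate 8: (m,n)=(-1,0) → π∥ = -1+0·λ ≈ -1.0000, π⊥ = -1+0·λ' ≈ -1.0000 ∈ [-1.3, -0.5) ⇒ IN Λ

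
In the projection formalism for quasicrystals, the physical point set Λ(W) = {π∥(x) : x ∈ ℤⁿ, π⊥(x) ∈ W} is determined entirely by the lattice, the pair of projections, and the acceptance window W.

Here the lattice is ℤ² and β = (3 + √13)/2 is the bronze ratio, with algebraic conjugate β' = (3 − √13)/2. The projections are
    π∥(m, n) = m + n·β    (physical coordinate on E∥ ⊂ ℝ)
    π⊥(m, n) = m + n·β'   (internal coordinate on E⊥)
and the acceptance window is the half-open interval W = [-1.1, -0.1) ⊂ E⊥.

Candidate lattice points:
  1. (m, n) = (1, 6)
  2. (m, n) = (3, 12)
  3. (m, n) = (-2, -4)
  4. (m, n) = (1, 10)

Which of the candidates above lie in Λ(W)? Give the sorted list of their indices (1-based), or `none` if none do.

β' = (3−√13)/2 ≈ -0.30278.
#1 (1,6): internal coord 1 + (6)·β' = -0.81665; -0.81665 ∈ [-1.1, -0.1) → IN Λ
#2 (3,12): internal coord 3 + (12)·β' = -0.63331; -0.63331 ∈ [-1.1, -0.1) → IN Λ
#3 (-2,-4): internal coord -2 + (-4)·β' = -0.78890; -0.78890 ∈ [-1.1, -0.1) → IN Λ
#4 (1,10): internal coord 1 + (10)·β' = -2.02776; -2.02776 ∉ [-1.1, -0.1) → out

1, 2, 3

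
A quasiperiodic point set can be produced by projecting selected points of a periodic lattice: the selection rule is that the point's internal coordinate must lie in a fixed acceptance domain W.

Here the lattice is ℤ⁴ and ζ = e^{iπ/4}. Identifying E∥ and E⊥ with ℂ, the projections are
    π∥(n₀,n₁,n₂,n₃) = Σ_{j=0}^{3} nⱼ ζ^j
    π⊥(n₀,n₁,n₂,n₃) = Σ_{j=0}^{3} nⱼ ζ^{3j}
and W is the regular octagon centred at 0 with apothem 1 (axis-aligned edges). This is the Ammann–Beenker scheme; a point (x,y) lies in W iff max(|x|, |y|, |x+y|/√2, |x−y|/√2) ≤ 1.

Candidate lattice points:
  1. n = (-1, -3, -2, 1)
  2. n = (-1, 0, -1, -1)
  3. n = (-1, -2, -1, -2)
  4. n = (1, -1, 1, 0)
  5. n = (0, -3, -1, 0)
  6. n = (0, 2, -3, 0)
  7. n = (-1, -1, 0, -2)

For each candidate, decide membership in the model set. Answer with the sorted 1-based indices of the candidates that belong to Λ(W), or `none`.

none

Internal map: ζ^{3j} for j=0..3 gives (1,0), (−√2/2,√2/2), (0,−1), (√2/2,√2/2).
#1 (-1, -3, -2, 1): internal (1.828427, 0.585786); octagon support 1.828427 vs apothem 1 → ∉ W
#2 (-1, 0, -1, -1): internal (-1.707107, 0.292893); octagon support 1.707107 vs apothem 1 → ∉ W
#3 (-1, -2, -1, -2): internal (-1.000000, -1.828427); octagon support 2.000000 vs apothem 1 → ∉ W
#4 (1, -1, 1, 0): internal (1.707107, -1.707107); octagon support 2.414214 vs apothem 1 → ∉ W
#5 (0, -3, -1, 0): internal (2.121320, -1.121320); octagon support 2.292893 vs apothem 1 → ∉ W
#6 (0, 2, -3, 0): internal (-1.414214, 4.414214); octagon support 4.414214 vs apothem 1 → ∉ W
#7 (-1, -1, 0, -2): internal (-1.707107, -2.121320); octagon support 2.707107 vs apothem 1 → ∉ W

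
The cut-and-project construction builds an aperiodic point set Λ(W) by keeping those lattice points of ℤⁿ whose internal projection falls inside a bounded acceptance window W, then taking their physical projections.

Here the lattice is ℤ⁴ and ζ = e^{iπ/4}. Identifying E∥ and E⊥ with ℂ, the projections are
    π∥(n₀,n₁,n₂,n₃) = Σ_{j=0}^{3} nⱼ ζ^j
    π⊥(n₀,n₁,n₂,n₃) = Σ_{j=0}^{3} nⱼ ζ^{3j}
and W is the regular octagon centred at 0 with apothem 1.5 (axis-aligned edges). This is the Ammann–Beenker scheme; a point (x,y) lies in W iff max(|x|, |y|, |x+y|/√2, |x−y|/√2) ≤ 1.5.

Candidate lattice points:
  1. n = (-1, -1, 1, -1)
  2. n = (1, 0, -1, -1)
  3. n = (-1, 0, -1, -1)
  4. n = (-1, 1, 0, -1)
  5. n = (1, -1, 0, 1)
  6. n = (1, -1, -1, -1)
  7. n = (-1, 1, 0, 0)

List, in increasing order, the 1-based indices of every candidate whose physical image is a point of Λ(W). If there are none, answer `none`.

2, 6

Internal map: ζ^{3j} for j=0..3 gives (1,0), (−√2/2,√2/2), (0,−1), (√2/2,√2/2).
candidate 1: n = (-1, -1, 1, -1) → π⊥ ≈ (-1.00000, -2.41421); max(|x|,|y|,|x±y|/√2) = 2.41421 > 1.5 ⇒ ∉ W
candidate 2: n = (1, 0, -1, -1) → π⊥ ≈ (+0.29289, +0.29289); max(|x|,|y|,|x±y|/√2) = 0.41421 ≤ 1.5 ⇒ ∈ W
candidate 3: n = (-1, 0, -1, -1) → π⊥ ≈ (-1.70711, +0.29289); max(|x|,|y|,|x±y|/√2) = 1.70711 > 1.5 ⇒ ∉ W
candidate 4: n = (-1, 1, 0, -1) → π⊥ ≈ (-2.41421, +0.00000); max(|x|,|y|,|x±y|/√2) = 2.41421 > 1.5 ⇒ ∉ W
candidate 5: n = (1, -1, 0, 1) → π⊥ ≈ (+2.41421, +0.00000); max(|x|,|y|,|x±y|/√2) = 2.41421 > 1.5 ⇒ ∉ W
candidate 6: n = (1, -1, -1, -1) → π⊥ ≈ (+1.00000, -0.41421); max(|x|,|y|,|x±y|/√2) = 1.00000 ≤ 1.5 ⇒ ∈ W
candidate 7: n = (-1, 1, 0, 0) → π⊥ ≈ (-1.70711, +0.70711); max(|x|,|y|,|x±y|/√2) = 1.70711 > 1.5 ⇒ ∉ W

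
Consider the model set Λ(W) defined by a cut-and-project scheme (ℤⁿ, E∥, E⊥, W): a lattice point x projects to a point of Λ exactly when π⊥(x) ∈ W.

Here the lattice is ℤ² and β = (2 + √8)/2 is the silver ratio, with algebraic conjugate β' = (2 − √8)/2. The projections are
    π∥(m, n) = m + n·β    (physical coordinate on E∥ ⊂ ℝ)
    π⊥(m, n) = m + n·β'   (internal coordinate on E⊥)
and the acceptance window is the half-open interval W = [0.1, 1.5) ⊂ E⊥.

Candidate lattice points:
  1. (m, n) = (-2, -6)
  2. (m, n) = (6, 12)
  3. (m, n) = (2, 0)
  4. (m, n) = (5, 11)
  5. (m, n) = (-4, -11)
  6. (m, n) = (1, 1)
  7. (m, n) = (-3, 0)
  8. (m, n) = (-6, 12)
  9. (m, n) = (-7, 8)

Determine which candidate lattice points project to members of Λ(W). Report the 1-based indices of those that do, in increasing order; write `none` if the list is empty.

1, 2, 4, 5, 6

Numerically β ≈ 2.4142 and β' = −1/β ≈ -0.4142.
candidate 1: (m,n)=(-2,-6) → π∥ = -2-6·β ≈ -16.4853, π⊥ = -2-6·β' ≈ 0.4853 ∈ [0.1, 1.5) ⇒ IN Λ
candidate 2: (m,n)=(6,12) → π∥ = 6+12·β ≈ 34.9706, π⊥ = 6+12·β' ≈ 1.0294 ∈ [0.1, 1.5) ⇒ IN Λ
candidate 3: (m,n)=(2,0) → π∥ = 2+0·β ≈ 2.0000, π⊥ = 2+0·β' ≈ 2.0000 ∉ [0.1, 1.5) ⇒ out
candidate 4: (m,n)=(5,11) → π∥ = 5+11·β ≈ 31.5563, π⊥ = 5+11·β' ≈ 0.4437 ∈ [0.1, 1.5) ⇒ IN Λ
candidate 5: (m,n)=(-4,-11) → π∥ = -4-11·β ≈ -30.5563, π⊥ = -4-11·β' ≈ 0.5563 ∈ [0.1, 1.5) ⇒ IN Λ
candidate 6: (m,n)=(1,1) → π∥ = 1+1·β ≈ 3.4142, π⊥ = 1+1·β' ≈ 0.5858 ∈ [0.1, 1.5) ⇒ IN Λ
candidate 7: (m,n)=(-3,0) → π∥ = -3+0·β ≈ -3.0000, π⊥ = -3+0·β' ≈ -3.0000 ∉ [0.1, 1.5) ⇒ out
candidate 8: (m,n)=(-6,12) → π∥ = -6+12·β ≈ 22.9706, π⊥ = -6+12·β' ≈ -10.9706 ∉ [0.1, 1.5) ⇒ out
candidate 9: (m,n)=(-7,8) → π∥ = -7+8·β ≈ 12.3137, π⊥ = -7+8·β' ≈ -10.3137 ∉ [0.1, 1.5) ⇒ out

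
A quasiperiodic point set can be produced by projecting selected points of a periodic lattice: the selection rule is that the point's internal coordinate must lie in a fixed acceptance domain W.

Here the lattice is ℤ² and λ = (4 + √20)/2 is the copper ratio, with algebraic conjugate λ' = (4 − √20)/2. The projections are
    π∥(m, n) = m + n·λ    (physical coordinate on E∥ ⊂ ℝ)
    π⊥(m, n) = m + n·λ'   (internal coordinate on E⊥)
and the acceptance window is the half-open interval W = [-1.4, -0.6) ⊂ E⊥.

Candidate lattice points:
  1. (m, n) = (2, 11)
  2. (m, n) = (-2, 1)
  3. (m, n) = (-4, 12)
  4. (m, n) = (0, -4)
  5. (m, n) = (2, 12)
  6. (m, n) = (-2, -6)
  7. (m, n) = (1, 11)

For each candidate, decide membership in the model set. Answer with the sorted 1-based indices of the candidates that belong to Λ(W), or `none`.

Numerically λ ≈ 4.23607 and λ' = −1/λ ≈ -0.23607.
[1] lift (2,11): star map gives -0.59675; window check -1.4 ≤ -0.59675 < -0.6 is false → out
[2] lift (-2,1): star map gives -2.23607; window check -1.4 ≤ -2.23607 < -0.6 is false → out
[3] lift (-4,12): star map gives -6.83282; window check -1.4 ≤ -6.83282 < -0.6 is false → out
[4] lift (0,-4): star map gives 0.94427; window check -1.4 ≤ 0.94427 < -0.6 is false → out
[5] lift (2,12): star map gives -0.83282; window check -1.4 ≤ -0.83282 < -0.6 is true → IN Λ
[6] lift (-2,-6): star map gives -0.58359; window check -1.4 ≤ -0.58359 < -0.6 is false → out
[7] lift (1,11): star map gives -1.59675; window check -1.4 ≤ -1.59675 < -0.6 is false → out

5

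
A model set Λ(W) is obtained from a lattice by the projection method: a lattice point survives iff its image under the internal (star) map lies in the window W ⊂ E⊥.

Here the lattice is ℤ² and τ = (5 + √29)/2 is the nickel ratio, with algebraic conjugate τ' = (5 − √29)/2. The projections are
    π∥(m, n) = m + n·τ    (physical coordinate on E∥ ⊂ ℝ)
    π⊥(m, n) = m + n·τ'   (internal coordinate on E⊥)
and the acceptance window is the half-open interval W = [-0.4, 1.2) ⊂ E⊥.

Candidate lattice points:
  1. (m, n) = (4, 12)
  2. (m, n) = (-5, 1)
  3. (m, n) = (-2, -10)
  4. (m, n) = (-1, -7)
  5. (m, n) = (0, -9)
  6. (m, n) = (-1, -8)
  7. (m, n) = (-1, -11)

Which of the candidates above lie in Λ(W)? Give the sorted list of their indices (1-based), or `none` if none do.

Numerically τ ≈ 5.19258 and τ' = −1/τ ≈ -0.19258.
#1 (4,12): internal coord 4 + (12)·τ' = +1.68901; +1.68901 ∉ [-0.4, 1.2) → out
#2 (-5,1): internal coord -5 + (1)·τ' = -5.19258; -5.19258 ∉ [-0.4, 1.2) → out
#3 (-2,-10): internal coord -2 + (-10)·τ' = -0.07418; -0.07418 ∈ [-0.4, 1.2) → IN Λ
#4 (-1,-7): internal coord -1 + (-7)·τ' = +0.34808; +0.34808 ∈ [-0.4, 1.2) → IN Λ
#5 (0,-9): internal coord 0 + (-9)·τ' = +1.73324; +1.73324 ∉ [-0.4, 1.2) → out
#6 (-1,-8): internal coord -1 + (-8)·τ' = +0.54066; +0.54066 ∈ [-0.4, 1.2) → IN Λ
#7 (-1,-11): internal coord -1 + (-11)·τ' = +1.11841; +1.11841 ∈ [-0.4, 1.2) → IN Λ

3, 4, 6, 7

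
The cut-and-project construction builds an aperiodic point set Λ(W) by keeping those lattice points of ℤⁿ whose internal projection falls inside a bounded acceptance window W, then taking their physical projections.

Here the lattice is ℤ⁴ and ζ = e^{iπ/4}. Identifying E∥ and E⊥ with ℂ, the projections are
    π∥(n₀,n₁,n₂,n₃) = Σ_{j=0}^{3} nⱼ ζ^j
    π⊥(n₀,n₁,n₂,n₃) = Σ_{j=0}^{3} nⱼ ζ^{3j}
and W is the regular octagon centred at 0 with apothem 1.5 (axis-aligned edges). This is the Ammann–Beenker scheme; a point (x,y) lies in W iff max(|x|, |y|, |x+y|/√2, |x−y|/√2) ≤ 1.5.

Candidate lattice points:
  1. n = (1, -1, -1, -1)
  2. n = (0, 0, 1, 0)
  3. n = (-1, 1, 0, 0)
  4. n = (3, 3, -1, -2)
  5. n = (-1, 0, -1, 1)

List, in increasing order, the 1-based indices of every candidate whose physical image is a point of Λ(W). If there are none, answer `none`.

Internal map: ζ^{3j} for j=0..3 gives (1,0), (−√2/2,√2/2), (0,−1), (√2/2,√2/2).
#1 (1, -1, -1, -1): internal (1.000000, -0.414214); octagon support 1.000000 vs apothem 1.5 → ∈ W
#2 (0, 0, 1, 0): internal (0.000000, -1.000000); octagon support 1.000000 vs apothem 1.5 → ∈ W
#3 (-1, 1, 0, 0): internal (-1.707107, 0.707107); octagon support 1.707107 vs apothem 1.5 → ∉ W
#4 (3, 3, -1, -2): internal (-0.535534, 1.707107); octagon support 1.707107 vs apothem 1.5 → ∉ W
#5 (-1, 0, -1, 1): internal (-0.292893, 1.707107); octagon support 1.707107 vs apothem 1.5 → ∉ W

1, 2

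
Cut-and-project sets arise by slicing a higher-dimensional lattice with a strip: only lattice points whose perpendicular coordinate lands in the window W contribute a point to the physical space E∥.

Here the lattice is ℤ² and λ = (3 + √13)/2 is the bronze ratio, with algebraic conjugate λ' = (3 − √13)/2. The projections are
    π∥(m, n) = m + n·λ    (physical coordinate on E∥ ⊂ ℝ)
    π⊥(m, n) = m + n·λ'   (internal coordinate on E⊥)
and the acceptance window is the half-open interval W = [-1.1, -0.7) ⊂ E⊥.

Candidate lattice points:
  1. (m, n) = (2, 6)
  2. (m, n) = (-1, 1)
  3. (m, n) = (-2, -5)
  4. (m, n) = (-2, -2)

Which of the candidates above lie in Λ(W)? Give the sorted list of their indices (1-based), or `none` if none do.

none

λ' = (3−√13)/2 ≈ -0.30278.
[1] lift (2,6): star map gives 0.18335; window check -1.1 ≤ 0.18335 < -0.7 is false → out
[2] lift (-1,1): star map gives -1.30278; window check -1.1 ≤ -1.30278 < -0.7 is false → out
[3] lift (-2,-5): star map gives -0.48612; window check -1.1 ≤ -0.48612 < -0.7 is false → out
[4] lift (-2,-2): star map gives -1.39445; window check -1.1 ≤ -1.39445 < -0.7 is false → out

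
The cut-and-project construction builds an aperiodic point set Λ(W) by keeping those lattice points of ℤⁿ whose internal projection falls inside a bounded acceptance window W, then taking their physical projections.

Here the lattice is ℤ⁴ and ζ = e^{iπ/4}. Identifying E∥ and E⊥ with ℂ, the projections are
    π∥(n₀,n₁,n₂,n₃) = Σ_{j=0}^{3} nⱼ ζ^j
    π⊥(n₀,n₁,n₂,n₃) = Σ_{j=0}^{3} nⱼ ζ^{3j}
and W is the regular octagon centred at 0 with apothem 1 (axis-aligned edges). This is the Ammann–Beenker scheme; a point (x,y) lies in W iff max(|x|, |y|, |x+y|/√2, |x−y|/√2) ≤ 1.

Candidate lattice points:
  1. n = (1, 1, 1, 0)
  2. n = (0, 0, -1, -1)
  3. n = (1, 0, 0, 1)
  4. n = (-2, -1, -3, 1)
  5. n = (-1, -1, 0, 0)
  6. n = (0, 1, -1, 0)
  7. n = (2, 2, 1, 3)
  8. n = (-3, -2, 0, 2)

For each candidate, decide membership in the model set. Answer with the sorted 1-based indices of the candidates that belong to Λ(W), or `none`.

Internal map: ζ^{3j} for j=0..3 gives (1,0), (−√2/2,√2/2), (0,−1), (√2/2,√2/2).
candidate 1: n = (1, 1, 1, 0) → π⊥ ≈ (+0.29289, -0.29289); max(|x|,|y|,|x±y|/√2) = 0.41421 ≤ 1 ⇒ ∈ W
candidate 2: n = (0, 0, -1, -1) → π⊥ ≈ (-0.70711, +0.29289); max(|x|,|y|,|x±y|/√2) = 0.70711 ≤ 1 ⇒ ∈ W
candidate 3: n = (1, 0, 0, 1) → π⊥ ≈ (+1.70711, +0.70711); max(|x|,|y|,|x±y|/√2) = 1.70711 > 1 ⇒ ∉ W
candidate 4: n = (-2, -1, -3, 1) → π⊥ ≈ (-0.58579, +3.00000); max(|x|,|y|,|x±y|/√2) = 3.00000 > 1 ⇒ ∉ W
candidate 5: n = (-1, -1, 0, 0) → π⊥ ≈ (-0.29289, -0.70711); max(|x|,|y|,|x±y|/√2) = 0.70711 ≤ 1 ⇒ ∈ W
candidate 6: n = (0, 1, -1, 0) → π⊥ ≈ (-0.70711, +1.70711); max(|x|,|y|,|x±y|/√2) = 1.70711 > 1 ⇒ ∉ W
candidate 7: n = (2, 2, 1, 3) → π⊥ ≈ (+2.70711, +2.53553); max(|x|,|y|,|x±y|/√2) = 3.70711 > 1 ⇒ ∉ W
candidate 8: n = (-3, -2, 0, 2) → π⊥ ≈ (-0.17157, +0.00000); max(|x|,|y|,|x±y|/√2) = 0.17157 ≤ 1 ⇒ ∈ W

1, 2, 5, 8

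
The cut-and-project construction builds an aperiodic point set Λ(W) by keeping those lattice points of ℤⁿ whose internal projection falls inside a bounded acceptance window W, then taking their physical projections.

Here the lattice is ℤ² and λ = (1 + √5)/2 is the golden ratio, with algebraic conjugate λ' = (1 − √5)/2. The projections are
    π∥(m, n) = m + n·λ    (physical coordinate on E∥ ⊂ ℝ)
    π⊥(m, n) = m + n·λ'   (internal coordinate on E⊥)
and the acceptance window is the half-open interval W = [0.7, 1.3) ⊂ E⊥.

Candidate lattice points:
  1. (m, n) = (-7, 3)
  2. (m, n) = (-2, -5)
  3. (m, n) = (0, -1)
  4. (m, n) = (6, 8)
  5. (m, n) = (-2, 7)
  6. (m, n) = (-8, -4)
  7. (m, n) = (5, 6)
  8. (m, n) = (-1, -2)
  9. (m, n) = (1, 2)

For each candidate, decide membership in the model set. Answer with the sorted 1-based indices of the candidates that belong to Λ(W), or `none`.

2, 4, 7

λ' = (1−√5)/2 ≈ -0.6180.
[1] lift (-7,3): star map gives -8.8541; window check 0.7 ≤ -8.8541 < 1.3 is false → out
[2] lift (-2,-5): star map gives 1.0902; window check 0.7 ≤ 1.0902 < 1.3 is true → IN Λ
[3] lift (0,-1): star map gives 0.6180; window check 0.7 ≤ 0.6180 < 1.3 is false → out
[4] lift (6,8): star map gives 1.0557; window check 0.7 ≤ 1.0557 < 1.3 is true → IN Λ
[5] lift (-2,7): star map gives -6.3262; window check 0.7 ≤ -6.3262 < 1.3 is false → out
[6] lift (-8,-4): star map gives -5.5279; window check 0.7 ≤ -5.5279 < 1.3 is false → out
[7] lift (5,6): star map gives 1.2918; window check 0.7 ≤ 1.2918 < 1.3 is true → IN Λ
[8] lift (-1,-2): star map gives 0.2361; window check 0.7 ≤ 0.2361 < 1.3 is false → out
[9] lift (1,2): star map gives -0.2361; window check 0.7 ≤ -0.2361 < 1.3 is false → out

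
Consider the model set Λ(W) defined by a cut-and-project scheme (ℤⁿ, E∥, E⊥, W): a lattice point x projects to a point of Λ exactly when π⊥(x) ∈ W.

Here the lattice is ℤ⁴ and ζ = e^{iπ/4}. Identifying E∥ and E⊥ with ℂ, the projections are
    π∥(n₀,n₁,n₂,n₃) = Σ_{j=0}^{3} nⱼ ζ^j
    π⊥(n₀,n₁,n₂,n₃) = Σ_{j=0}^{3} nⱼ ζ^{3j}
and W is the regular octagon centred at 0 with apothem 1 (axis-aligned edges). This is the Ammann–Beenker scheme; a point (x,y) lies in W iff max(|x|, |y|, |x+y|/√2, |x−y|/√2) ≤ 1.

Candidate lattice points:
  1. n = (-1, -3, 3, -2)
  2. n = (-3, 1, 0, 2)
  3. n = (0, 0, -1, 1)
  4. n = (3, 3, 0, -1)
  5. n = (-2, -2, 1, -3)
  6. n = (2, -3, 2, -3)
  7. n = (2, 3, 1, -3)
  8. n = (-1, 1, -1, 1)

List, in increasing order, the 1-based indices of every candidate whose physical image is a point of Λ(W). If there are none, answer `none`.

With ζ = e^{iπ/4} the internal vectors are ζ^0,ζ^3,ζ^6,ζ^9.
#1 (-1, -3, 3, -2): internal (-0.29289, -6.53553); octagon support 6.53553 vs apothem 1 → ∉ W
#2 (-3, 1, 0, 2): internal (-2.29289, 2.12132); octagon support 3.12132 vs apothem 1 → ∉ W
#3 (0, 0, -1, 1): internal (0.70711, 1.70711); octagon support 1.70711 vs apothem 1 → ∉ W
#4 (3, 3, 0, -1): internal (0.17157, 1.41421); octagon support 1.41421 vs apothem 1 → ∉ W
#5 (-2, -2, 1, -3): internal (-2.70711, -4.53553); octagon support 5.12132 vs apothem 1 → ∉ W
#6 (2, -3, 2, -3): internal (2.00000, -6.24264); octagon support 6.24264 vs apothem 1 → ∉ W
#7 (2, 3, 1, -3): internal (-2.24264, -1.00000); octagon support 2.29289 vs apothem 1 → ∉ W
#8 (-1, 1, -1, 1): internal (-1.00000, 2.41421); octagon support 2.41421 vs apothem 1 → ∉ W

none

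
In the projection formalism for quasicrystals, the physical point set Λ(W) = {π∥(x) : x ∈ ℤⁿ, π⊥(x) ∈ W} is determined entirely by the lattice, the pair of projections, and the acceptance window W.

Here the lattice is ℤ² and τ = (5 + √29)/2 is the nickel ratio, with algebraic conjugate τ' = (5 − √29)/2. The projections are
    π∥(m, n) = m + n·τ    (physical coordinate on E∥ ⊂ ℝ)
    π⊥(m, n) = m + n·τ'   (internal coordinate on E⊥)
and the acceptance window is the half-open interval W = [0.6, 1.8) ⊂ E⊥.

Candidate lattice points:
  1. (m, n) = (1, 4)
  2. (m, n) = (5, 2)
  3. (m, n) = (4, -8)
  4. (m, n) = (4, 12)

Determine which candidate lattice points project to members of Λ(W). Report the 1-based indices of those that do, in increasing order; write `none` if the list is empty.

Numerically τ ≈ 5.1926 and τ' = −1/τ ≈ -0.1926.
#1 (1,4): internal coord 1 + (4)·τ' = +0.2297; +0.2297 ∉ [0.6, 1.8) → out
#2 (5,2): internal coord 5 + (2)·τ' = +4.6148; +4.6148 ∉ [0.6, 1.8) → out
#3 (4,-8): internal coord 4 + (-8)·τ' = +5.5407; +5.5407 ∉ [0.6, 1.8) → out
#4 (4,12): internal coord 4 + (12)·τ' = +1.6890; +1.6890 ∈ [0.6, 1.8) → IN Λ

4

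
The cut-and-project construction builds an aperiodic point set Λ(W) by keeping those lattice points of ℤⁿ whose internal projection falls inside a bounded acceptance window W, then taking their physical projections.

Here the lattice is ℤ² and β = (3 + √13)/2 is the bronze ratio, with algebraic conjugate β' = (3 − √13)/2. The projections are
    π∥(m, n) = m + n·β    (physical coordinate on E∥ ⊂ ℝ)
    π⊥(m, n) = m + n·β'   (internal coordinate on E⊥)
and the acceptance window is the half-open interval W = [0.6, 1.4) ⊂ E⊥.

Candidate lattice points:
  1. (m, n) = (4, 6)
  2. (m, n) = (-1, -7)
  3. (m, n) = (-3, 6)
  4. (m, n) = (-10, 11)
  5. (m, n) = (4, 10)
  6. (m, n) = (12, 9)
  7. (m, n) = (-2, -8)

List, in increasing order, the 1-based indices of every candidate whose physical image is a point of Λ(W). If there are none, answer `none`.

Compute β' = (3−√13)/2 = -0.3028, so π⊥(m,n) = m -0.3028·n.
#1 (4,6): internal coord 4 + (6)·β' = +2.1833; +2.1833 ∉ [0.6, 1.4) → out
#2 (-1,-7): internal coord -1 + (-7)·β' = +1.1194; +1.1194 ∈ [0.6, 1.4) → IN Λ
#3 (-3,6): internal coord -3 + (6)·β' = -4.8167; -4.8167 ∉ [0.6, 1.4) → out
#4 (-10,11): internal coord -10 + (11)·β' = -13.3305; -13.3305 ∉ [0.6, 1.4) → out
#5 (4,10): internal coord 4 + (10)·β' = +0.9722; +0.9722 ∈ [0.6, 1.4) → IN Λ
#6 (12,9): internal coord 12 + (9)·β' = +9.2750; +9.2750 ∉ [0.6, 1.4) → out
#7 (-2,-8): internal coord -2 + (-8)·β' = +0.4222; +0.4222 ∉ [0.6, 1.4) → out

2, 5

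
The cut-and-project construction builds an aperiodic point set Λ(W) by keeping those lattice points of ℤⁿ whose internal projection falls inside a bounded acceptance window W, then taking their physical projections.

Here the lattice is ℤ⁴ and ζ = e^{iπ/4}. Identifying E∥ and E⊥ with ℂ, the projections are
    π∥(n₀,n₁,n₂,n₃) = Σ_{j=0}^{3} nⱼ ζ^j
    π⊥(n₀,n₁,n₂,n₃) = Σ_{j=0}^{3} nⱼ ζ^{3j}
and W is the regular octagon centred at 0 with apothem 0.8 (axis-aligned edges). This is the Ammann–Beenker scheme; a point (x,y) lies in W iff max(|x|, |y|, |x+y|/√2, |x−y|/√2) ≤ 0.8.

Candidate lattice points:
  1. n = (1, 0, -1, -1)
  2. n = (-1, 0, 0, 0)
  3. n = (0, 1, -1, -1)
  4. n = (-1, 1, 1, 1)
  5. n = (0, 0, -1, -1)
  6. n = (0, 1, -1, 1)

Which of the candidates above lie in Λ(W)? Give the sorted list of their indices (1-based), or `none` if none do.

Internal map: ζ^{3j} for j=0..3 gives (1,0), (−√2/2,√2/2), (0,−1), (√2/2,√2/2).
candidate 1: n = (1, 0, -1, -1) → π⊥ ≈ (+0.29289, +0.29289); max(|x|,|y|,|x±y|/√2) = 0.41421 ≤ 0.8 ⇒ ∈ W
candidate 2: n = (-1, 0, 0, 0) → π⊥ ≈ (-1.00000, +0.00000); max(|x|,|y|,|x±y|/√2) = 1.00000 > 0.8 ⇒ ∉ W
candidate 3: n = (0, 1, -1, -1) → π⊥ ≈ (-1.41421, +1.00000); max(|x|,|y|,|x±y|/√2) = 1.70711 > 0.8 ⇒ ∉ W
candidate 4: n = (-1, 1, 1, 1) → π⊥ ≈ (-1.00000, +0.41421); max(|x|,|y|,|x±y|/√2) = 1.00000 > 0.8 ⇒ ∉ W
candidate 5: n = (0, 0, -1, -1) → π⊥ ≈ (-0.70711, +0.29289); max(|x|,|y|,|x±y|/√2) = 0.70711 ≤ 0.8 ⇒ ∈ W
candidate 6: n = (0, 1, -1, 1) → π⊥ ≈ (+0.00000, +2.41421); max(|x|,|y|,|x±y|/√2) = 2.41421 > 0.8 ⇒ ∉ W

1, 5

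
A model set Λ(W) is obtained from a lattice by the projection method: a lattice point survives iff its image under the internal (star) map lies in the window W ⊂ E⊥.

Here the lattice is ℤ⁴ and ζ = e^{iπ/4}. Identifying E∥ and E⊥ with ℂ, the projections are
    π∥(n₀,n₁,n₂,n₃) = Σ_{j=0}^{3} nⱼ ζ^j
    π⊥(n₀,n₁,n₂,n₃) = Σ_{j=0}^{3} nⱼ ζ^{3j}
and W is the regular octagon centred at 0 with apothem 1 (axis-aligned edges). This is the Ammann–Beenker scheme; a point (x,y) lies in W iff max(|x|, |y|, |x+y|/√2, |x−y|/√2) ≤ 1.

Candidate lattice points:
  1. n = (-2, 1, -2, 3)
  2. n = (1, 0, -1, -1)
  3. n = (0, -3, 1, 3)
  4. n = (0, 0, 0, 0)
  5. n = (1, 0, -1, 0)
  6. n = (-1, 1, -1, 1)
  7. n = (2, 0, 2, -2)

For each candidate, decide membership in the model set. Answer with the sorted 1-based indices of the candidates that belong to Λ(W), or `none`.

Internal map: ζ^{3j} for j=0..3 gives (1,0), (−√2/2,√2/2), (0,−1), (√2/2,√2/2).
#1 (-2, 1, -2, 3): internal (-0.5858, 4.8284); octagon support 4.8284 vs apothem 1 → ∉ W
#2 (1, 0, -1, -1): internal (0.2929, 0.2929); octagon support 0.4142 vs apothem 1 → ∈ W
#3 (0, -3, 1, 3): internal (4.2426, -1.0000); octagon support 4.2426 vs apothem 1 → ∉ W
#4 (0, 0, 0, 0): internal (0.0000, 0.0000); octagon support 0.0000 vs apothem 1 → ∈ W
#5 (1, 0, -1, 0): internal (1.0000, 1.0000); octagon support 1.4142 vs apothem 1 → ∉ W
#6 (-1, 1, -1, 1): internal (-1.0000, 2.4142); octagon support 2.4142 vs apothem 1 → ∉ W
#7 (2, 0, 2, -2): internal (0.5858, -3.4142); octagon support 3.4142 vs apothem 1 → ∉ W

2, 4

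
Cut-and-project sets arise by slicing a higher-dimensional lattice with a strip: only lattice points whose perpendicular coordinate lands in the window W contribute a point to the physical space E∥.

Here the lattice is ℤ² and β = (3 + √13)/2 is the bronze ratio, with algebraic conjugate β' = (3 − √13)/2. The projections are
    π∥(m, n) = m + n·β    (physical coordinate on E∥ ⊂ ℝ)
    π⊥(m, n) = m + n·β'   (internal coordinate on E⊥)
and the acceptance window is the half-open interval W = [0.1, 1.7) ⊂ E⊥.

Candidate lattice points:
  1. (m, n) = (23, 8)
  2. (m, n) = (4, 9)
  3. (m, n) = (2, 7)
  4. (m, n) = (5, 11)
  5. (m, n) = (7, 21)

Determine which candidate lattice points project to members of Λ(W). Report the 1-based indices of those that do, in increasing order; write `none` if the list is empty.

Numerically β ≈ 3.3028 and β' = −1/β ≈ -0.3028.
#1 (23,8): internal coord 23 + (8)·β' = +20.5778; +20.5778 ∉ [0.1, 1.7) → out
#2 (4,9): internal coord 4 + (9)·β' = +1.2750; +1.2750 ∈ [0.1, 1.7) → IN Λ
#3 (2,7): internal coord 2 + (7)·β' = -0.1194; -0.1194 ∉ [0.1, 1.7) → out
#4 (5,11): internal coord 5 + (11)·β' = +1.6695; +1.6695 ∈ [0.1, 1.7) → IN Λ
#5 (7,21): internal coord 7 + (21)·β' = +0.6417; +0.6417 ∈ [0.1, 1.7) → IN Λ

2, 4, 5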